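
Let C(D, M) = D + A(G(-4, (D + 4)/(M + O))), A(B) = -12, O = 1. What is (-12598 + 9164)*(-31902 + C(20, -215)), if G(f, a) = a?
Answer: 109523996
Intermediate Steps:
C(D, M) = -12 + D (C(D, M) = D - 12 = -12 + D)
(-12598 + 9164)*(-31902 + C(20, -215)) = (-12598 + 9164)*(-31902 + (-12 + 20)) = -3434*(-31902 + 8) = -3434*(-31894) = 109523996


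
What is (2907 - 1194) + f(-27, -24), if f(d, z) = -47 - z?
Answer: 1690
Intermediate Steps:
(2907 - 1194) + f(-27, -24) = (2907 - 1194) + (-47 - 1*(-24)) = 1713 + (-47 + 24) = 1713 - 23 = 1690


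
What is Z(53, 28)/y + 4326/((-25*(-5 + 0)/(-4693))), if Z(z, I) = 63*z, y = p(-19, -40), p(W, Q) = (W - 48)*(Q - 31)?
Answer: -96575806551/594625 ≈ -1.6241e+5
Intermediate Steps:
p(W, Q) = (-48 + W)*(-31 + Q)
y = 4757 (y = 1488 - 48*(-40) - 31*(-19) - 40*(-19) = 1488 + 1920 + 589 + 760 = 4757)
Z(53, 28)/y + 4326/((-25*(-5 + 0)/(-4693))) = (63*53)/4757 + 4326/((-25*(-5 + 0)/(-4693))) = 3339*(1/4757) + 4326/((-25*(-5)*(-1/4693))) = 3339/4757 + 4326/((125*(-1/4693))) = 3339/4757 + 4326/(-125/4693) = 3339/4757 + 4326*(-4693/125) = 3339/4757 - 20301918/125 = -96575806551/594625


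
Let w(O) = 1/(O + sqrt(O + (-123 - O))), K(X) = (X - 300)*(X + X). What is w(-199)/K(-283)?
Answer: -199/13108046072 - I*sqrt(123)/13108046072 ≈ -1.5182e-8 - 8.4609e-10*I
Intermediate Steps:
K(X) = 2*X*(-300 + X) (K(X) = (-300 + X)*(2*X) = 2*X*(-300 + X))
w(O) = 1/(O + I*sqrt(123)) (w(O) = 1/(O + sqrt(-123)) = 1/(O + I*sqrt(123)))
w(-199)/K(-283) = 1/((-199 + I*sqrt(123))*((2*(-283)*(-300 - 283)))) = 1/((-199 + I*sqrt(123))*((2*(-283)*(-583)))) = 1/(-199 + I*sqrt(123)*329978) = (1/329978)/(-199 + I*sqrt(123)) = 1/(329978*(-199 + I*sqrt(123)))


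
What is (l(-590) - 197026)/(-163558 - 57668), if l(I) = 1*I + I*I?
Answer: -75242/110613 ≈ -0.68023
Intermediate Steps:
l(I) = I + I²
(l(-590) - 197026)/(-163558 - 57668) = (-590*(1 - 590) - 197026)/(-163558 - 57668) = (-590*(-589) - 197026)/(-221226) = (347510 - 197026)*(-1/221226) = 150484*(-1/221226) = -75242/110613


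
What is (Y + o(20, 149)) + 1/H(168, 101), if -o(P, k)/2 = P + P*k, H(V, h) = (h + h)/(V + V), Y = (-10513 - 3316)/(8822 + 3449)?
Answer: -7435561201/1239371 ≈ -5999.5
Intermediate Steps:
Y = -13829/12271 ≈ -1.1270
H(V, h) = h/V (H(V, h) = (2*h)/((2*V)) = (2*h)*(1/(2*V)) = h/V)
o(P, k) = -2*P - 2*P*k (o(P, k) = -2*(P + P*k) = -2*P - 2*P*k)
(Y + o(20, 149)) + 1/H(168, 101) = (-13829/12271 - 2*20*(1 + 149)) + 1/(101/168) = (-13829/12271 - 2*20*150) + 1/(101*(1/168)) = (-13829/12271 - 6000) + 1/(101/168) = -73639829/12271 + 168/101 = -7435561201/1239371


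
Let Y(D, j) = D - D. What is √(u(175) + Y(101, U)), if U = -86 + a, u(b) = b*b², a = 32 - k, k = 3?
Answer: 875*√7 ≈ 2315.0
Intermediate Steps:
a = 29 (a = 32 - 1*3 = 32 - 3 = 29)
u(b) = b³
U = -57 (U = -86 + 29 = -57)
Y(D, j) = 0
√(u(175) + Y(101, U)) = √(175³ + 0) = √(5359375 + 0) = √5359375 = 875*√7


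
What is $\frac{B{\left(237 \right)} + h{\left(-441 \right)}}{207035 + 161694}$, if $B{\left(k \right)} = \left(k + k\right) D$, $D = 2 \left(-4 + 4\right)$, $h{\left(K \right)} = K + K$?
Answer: $- \frac{882}{368729} \approx -0.002392$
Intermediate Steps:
$h{\left(K \right)} = 2 K$
$D = 0$ ($D = 2 \cdot 0 = 0$)
$B{\left(k \right)} = 0$ ($B{\left(k \right)} = \left(k + k\right) 0 = 2 k 0 = 0$)
$\frac{B{\left(237 \right)} + h{\left(-441 \right)}}{207035 + 161694} = \frac{0 + 2 \left(-441\right)}{207035 + 161694} = \frac{0 - 882}{368729} = \left(-882\right) \frac{1}{368729} = - \frac{882}{368729}$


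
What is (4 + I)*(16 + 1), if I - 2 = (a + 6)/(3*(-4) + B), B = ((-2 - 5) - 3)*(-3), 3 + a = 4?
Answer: 1955/18 ≈ 108.61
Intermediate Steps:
a = 1 (a = -3 + 4 = 1)
B = 30 (B = (-7 - 3)*(-3) = -10*(-3) = 30)
I = 43/18 (I = 2 + (1 + 6)/(3*(-4) + 30) = 2 + 7/(-12 + 30) = 2 + 7/18 = 43/18 ≈ 2.3889)
(4 + I)*(16 + 1) = (4 + 43/18)*(16 + 1) = (115/18)*17 = 1955/18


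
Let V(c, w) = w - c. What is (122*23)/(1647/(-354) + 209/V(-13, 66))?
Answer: -26157532/18709 ≈ -1398.1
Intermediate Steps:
(122*23)/(1647/(-354) + 209/V(-13, 66)) = (122*23)/(1647/(-354) + 209/(66 - 1*(-13))) = 2806/(1647*(-1/354) + 209/(66 + 13)) = 2806/(-549/118 + 209/79) = 2806/(-18709/9322) = 2806*(-9322/18709) = -26157532/18709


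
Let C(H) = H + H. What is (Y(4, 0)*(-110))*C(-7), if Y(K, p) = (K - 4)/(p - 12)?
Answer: 0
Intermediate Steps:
Y(K, p) = (-4 + K)/(-12 + p)
C(H) = 2*H
(Y(4, 0)*(-110))*C(-7) = (((-4 + 4)/(-12 + 0))*(-110))*(2*(-7)) = ((0/(-12))*(-110))*(-14) = (-1/12*0*(-110))*(-14) = (0*(-110))*(-14) = 0*(-14) = 0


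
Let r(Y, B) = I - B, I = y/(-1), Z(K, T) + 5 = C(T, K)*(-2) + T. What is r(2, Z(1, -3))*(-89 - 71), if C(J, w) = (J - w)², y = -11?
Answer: -8160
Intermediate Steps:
Z(K, T) = -5 + T - 2*(T - K)² (Z(K, T) = -5 + ((T - K)²*(-2) + T) = -5 + (-2*(T - K)² + T) = -5 + (T - 2*(T - K)²) = -5 + T - 2*(T - K)²)
I = 11 (I = -11/(-1) = -11*(-1) = 11)
r(Y, B) = 11 - B
r(2, Z(1, -3))*(-89 - 71) = (11 - (-5 - 3 - 2*(1 - 1*(-3))²))*(-89 - 71) = (11 - (-5 - 3 - 2*(1 + 3)²))*(-160) = (11 - (-5 - 3 - 2*4²))*(-160) = (11 - (-5 - 3 - 2*16))*(-160) = (11 - (-5 - 3 - 32))*(-160) = (11 - 1*(-40))*(-160) = (11 + 40)*(-160) = 51*(-160) = -8160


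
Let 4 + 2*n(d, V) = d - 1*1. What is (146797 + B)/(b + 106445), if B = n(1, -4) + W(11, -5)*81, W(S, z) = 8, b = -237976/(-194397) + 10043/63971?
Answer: 1833567307914741/1323742765380482 ≈ 1.3851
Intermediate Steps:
b = 17175891767/12435770487 (b = -237976*(-1/194397) + 10043*(1/63971) = 237976/194397 + 10043/63971 = 17175891767/12435770487 ≈ 1.3812)
n(d, V) = -5/2 + d/2 (n(d, V) = -2 + (d - 1*1)/2 = -2 + (d - 1)/2 = -2 + (-1 + d)/2 = -2 + (-½ + d/2) = -5/2 + d/2)
B = 646 (B = (-5/2 + (½)*1) + 8*81 = (-5/2 + ½) + 648 = -2 + 648 = 646)
(146797 + B)/(b + 106445) = (146797 + 646)/(17175891767/12435770487 + 106445) = 147443/(1323742765380482/12435770487) = 147443*(12435770487/1323742765380482) = 1833567307914741/1323742765380482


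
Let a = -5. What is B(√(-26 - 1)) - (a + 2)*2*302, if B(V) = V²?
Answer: 1785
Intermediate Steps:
B(√(-26 - 1)) - (a + 2)*2*302 = (√(-26 - 1))² - (-5 + 2)*2*302 = (√(-27))² - (-3*2)*302 = (3*I*√3)² - (-6)*302 = -27 - 1*(-1812) = -27 + 1812 = 1785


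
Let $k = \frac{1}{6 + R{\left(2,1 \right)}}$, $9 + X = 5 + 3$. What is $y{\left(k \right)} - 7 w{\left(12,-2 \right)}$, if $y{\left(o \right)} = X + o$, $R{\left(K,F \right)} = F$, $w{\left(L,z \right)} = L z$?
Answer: $\frac{1170}{7} \approx 167.14$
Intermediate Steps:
$X = -1$ ($X = -9 + \left(5 + 3\right) = -9 + 8 = -1$)
$k = \frac{1}{7}$ ($k = \frac{1}{6 + 1} = \frac{1}{7} \approx 0.14286$)
$y{\left(o \right)} = -1 + o$
$y{\left(k \right)} - 7 w{\left(12,-2 \right)} = \left(-1 + \frac{1}{7}\right) - 7 \cdot 12 \left(-2\right) = - \frac{6}{7} - -168 = - \frac{6}{7} + 168 = \frac{1170}{7}$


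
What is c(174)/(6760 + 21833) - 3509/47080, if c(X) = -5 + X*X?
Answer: 120438713/122378040 ≈ 0.98415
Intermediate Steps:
c(X) = -5 + X²
c(174)/(6760 + 21833) - 3509/47080 = (-5 + 174²)/(6760 + 21833) - 3509/47080 = (-5 + 30276)/28593 - 3509*1/47080 = 30271*(1/28593) - 319/4280 = 30271/28593 - 319/4280 = 120438713/122378040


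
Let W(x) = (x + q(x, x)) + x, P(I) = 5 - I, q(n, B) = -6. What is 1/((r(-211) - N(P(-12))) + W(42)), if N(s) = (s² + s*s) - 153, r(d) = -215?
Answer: -1/562 ≈ -0.0017794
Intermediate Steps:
W(x) = -6 + 2*x (W(x) = (x - 6) + x = (-6 + x) + x = -6 + 2*x)
N(s) = -153 + 2*s² (N(s) = (s² + s²) - 153 = 2*s² - 153 = -153 + 2*s²)
1/((r(-211) - N(P(-12))) + W(42)) = 1/((-215 - (-153 + 2*(5 - 1*(-12))²)) + (-6 + 2*42)) = 1/((-215 - (-153 + 2*(5 + 12)²)) + (-6 + 84)) = 1/((-215 - (-153 + 2*17²)) + 78) = 1/((-215 - (-153 + 2*289)) + 78) = 1/((-215 - (-153 + 578)) + 78) = 1/((-215 - 1*425) + 78) = 1/((-215 - 425) + 78) = 1/(-640 + 78) = 1/(-562) = -1/562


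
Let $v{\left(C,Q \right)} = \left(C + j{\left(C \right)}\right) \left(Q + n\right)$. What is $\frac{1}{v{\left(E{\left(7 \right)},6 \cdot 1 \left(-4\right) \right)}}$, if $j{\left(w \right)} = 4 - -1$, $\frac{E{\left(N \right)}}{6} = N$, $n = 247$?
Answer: $\frac{1}{10481} \approx 9.5411 \cdot 10^{-5}$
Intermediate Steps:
$E{\left(N \right)} = 6 N$
$j{\left(w \right)} = 5$ ($j{\left(w \right)} = 4 + 1 = 5$)
$v{\left(C,Q \right)} = \left(5 + C\right) \left(247 + Q\right)$ ($v{\left(C,Q \right)} = \left(C + 5\right) \left(Q + 247\right) = \left(5 + C\right) \left(247 + Q\right)$)
$\frac{1}{v{\left(E{\left(7 \right)},6 \cdot 1 \left(-4\right) \right)}} = \frac{1}{1235 + 5 \cdot 6 \cdot 1 \left(-4\right) + 247 \cdot 6 \cdot 7 + 6 \cdot 7 \cdot 6 \cdot 1 \left(-4\right)} = \frac{1}{1235 + 5 \cdot 6 \left(-4\right) + 247 \cdot 42 + 42 \cdot 6 \left(-4\right)} = \frac{1}{1235 + 5 \left(-24\right) + 10374 + 42 \left(-24\right)} = \frac{1}{1235 - 120 + 10374 - 1008} = \frac{1}{10481}$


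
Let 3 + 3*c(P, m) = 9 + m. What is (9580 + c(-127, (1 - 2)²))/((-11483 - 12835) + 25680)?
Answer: 28747/4086 ≈ 7.0355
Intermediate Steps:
c(P, m) = 2 + m/3 (c(P, m) = -1 + (9 + m)/3 = -1 + (3 + m/3) = 2 + m/3)
(9580 + c(-127, (1 - 2)²))/((-11483 - 12835) + 25680) = (9580 + (2 + (1 - 2)²/3))/((-11483 - 12835) + 25680) = (9580 + (2 + (⅓)*(-1)²))/(-24318 + 25680) = (9580 + (2 + (⅓)*1))/1362 = (9580 + (2 + ⅓))*(1/1362) = (9580 + 7/3)*(1/1362) = (28747/3)*(1/1362) = 28747/4086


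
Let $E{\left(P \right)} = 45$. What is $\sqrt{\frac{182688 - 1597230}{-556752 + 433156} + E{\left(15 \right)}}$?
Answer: $\frac{\sqrt{76739982}}{1166} \approx 7.513$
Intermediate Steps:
$\sqrt{\frac{182688 - 1597230}{-556752 + 433156} + E{\left(15 \right)}} = \sqrt{\frac{182688 - 1597230}{-556752 + 433156} + 45} = \sqrt{\frac{182688 - 1597230}{-123596} + 45} = \sqrt{\left(-1414542\right) \left(- \frac{1}{123596}\right) + 45} = \sqrt{\frac{707271}{61798} + 45} = \sqrt{\frac{3488181}{61798}} = \frac{\sqrt{76739982}}{1166}$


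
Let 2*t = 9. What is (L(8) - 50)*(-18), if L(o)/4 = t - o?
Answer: 1152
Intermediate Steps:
t = 9/2 (t = (1/2)*9 = 9/2 ≈ 4.5000)
L(o) = 18 - 4*o (L(o) = 4*(9/2 - o) = 18 - 4*o)
(L(8) - 50)*(-18) = ((18 - 4*8) - 50)*(-18) = ((18 - 32) - 50)*(-18) = (-14 - 50)*(-18) = -64*(-18) = 1152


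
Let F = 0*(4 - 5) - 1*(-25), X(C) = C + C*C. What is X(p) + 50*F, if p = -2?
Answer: 1252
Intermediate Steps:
X(C) = C + C**2
F = 25 (F = 0*(-1) + 25 = 0 + 25 = 25)
X(p) + 50*F = -2*(1 - 2) + 50*25 = -2*(-1) + 1250 = 2 + 1250 = 1252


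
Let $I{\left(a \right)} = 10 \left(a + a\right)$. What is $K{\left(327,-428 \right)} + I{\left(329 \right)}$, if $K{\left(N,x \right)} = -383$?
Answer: $6197$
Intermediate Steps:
$I{\left(a \right)} = 20 a$ ($I{\left(a \right)} = 10 \cdot 2 a = 20 a$)
$K{\left(327,-428 \right)} + I{\left(329 \right)} = -383 + 20 \cdot 329 = -383 + 6580 = 6197$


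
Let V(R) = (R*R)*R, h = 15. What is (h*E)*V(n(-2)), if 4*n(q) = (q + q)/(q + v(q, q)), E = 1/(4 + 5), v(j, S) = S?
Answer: 5/192 ≈ 0.026042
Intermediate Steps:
E = ⅑ (E = 1/9 = ⅑ ≈ 0.11111)
n(q) = ¼ (n(q) = ((q + q)/(q + q))/4 = ((2*q)/((2*q)))/4 = ((2*q)*(1/(2*q)))/4 = (¼)*1 = ¼)
V(R) = R³ (V(R) = R²*R = R³)
(h*E)*V(n(-2)) = (15*(⅑))*(¼)³ = (5/3)*(1/64) = 5/192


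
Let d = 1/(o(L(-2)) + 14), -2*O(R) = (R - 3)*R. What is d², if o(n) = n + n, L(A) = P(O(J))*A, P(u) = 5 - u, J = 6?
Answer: 1/1764 ≈ 0.00056689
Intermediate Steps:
O(R) = -R*(-3 + R)/2 (O(R) = -(R - 3)*R/2 = -(-3 + R)*R/2 = -R*(-3 + R)/2)
L(A) = 14*A (L(A) = (5 - 6*(3 - 1*6)/2)*A = (5 - 6*(3 - 6)/2)*A = (5 - 6*(-3)/2)*A = (5 - 1*(-9))*A = (5 + 9)*A = 14*A)
o(n) = 2*n
d = -1/42 (d = 1/(2*(14*(-2)) + 14) = 1/(2*(-28) + 14) = 1/(-56 + 14) = 1/(-42) = -1/42 ≈ -0.023810)
d² = (-1/42)² = 1/1764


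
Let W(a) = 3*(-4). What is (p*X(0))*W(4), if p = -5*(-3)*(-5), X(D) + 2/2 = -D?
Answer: -900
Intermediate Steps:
X(D) = -1 - D
p = -75 (p = 15*(-5) = -75)
W(a) = -12
(p*X(0))*W(4) = -75*(-1 - 1*0)*(-12) = -75*(-1 + 0)*(-12) = -75*(-1)*(-12) = 75*(-12) = -900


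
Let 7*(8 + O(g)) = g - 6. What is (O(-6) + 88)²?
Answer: 300304/49 ≈ 6128.7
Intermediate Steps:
O(g) = -62/7 + g/7 (O(g) = -8 + (g - 6)/7 = -8 + (-6 + g)/7 = -8 + (-6/7 + g/7) = -62/7 + g/7)
(O(-6) + 88)² = ((-62/7 + (⅐)*(-6)) + 88)² = ((-62/7 - 6/7) + 88)² = (-68/7 + 88)² = (548/7)² = 300304/49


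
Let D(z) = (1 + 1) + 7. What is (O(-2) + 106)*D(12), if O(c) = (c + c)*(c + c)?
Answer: 1098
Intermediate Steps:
D(z) = 9 (D(z) = 2 + 7 = 9)
O(c) = 4*c**2 (O(c) = (2*c)*(2*c) = 4*c**2)
(O(-2) + 106)*D(12) = (4*(-2)**2 + 106)*9 = (4*4 + 106)*9 = (16 + 106)*9 = 122*9 = 1098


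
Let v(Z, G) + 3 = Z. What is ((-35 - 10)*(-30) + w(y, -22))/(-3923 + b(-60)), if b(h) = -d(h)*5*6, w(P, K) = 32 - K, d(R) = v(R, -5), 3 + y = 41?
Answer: -1404/2033 ≈ -0.69061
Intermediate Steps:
y = 38 (y = -3 + 41 = 38)
v(Z, G) = -3 + Z
d(R) = -3 + R
b(h) = 90 - 30*h (b(h) = -(-3 + h)*5*6 = -(-15 + 5*h)*6 = -(-90 + 30*h) = 90 - 30*h)
((-35 - 10)*(-30) + w(y, -22))/(-3923 + b(-60)) = ((-35 - 10)*(-30) + (32 - 1*(-22)))/(-3923 + (90 - 30*(-60))) = (-45*(-30) + (32 + 22))/(-3923 + (90 + 1800)) = (1350 + 54)/(-3923 + 1890) = 1404/(-2033) = 1404*(-1/2033) = -1404/2033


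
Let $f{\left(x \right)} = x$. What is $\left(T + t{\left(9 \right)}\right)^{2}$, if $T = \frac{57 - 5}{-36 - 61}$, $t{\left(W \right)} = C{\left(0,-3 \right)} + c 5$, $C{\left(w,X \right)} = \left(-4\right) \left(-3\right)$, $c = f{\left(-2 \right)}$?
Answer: $\frac{20164}{9409} \approx 2.1431$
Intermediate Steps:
$c = -2$
$C{\left(w,X \right)} = 12$
$t{\left(W \right)} = 2$ ($t{\left(W \right)} = 12 - 10 = 2$)
$T = - \frac{52}{97}$ ($T = \frac{52}{-97} = 52 \left(- \frac{1}{97}\right) = - \frac{52}{97} \approx -0.53608$)
$\left(T + t{\left(9 \right)}\right)^{2} = \left(- \frac{52}{97} + 2\right)^{2} = \left(\frac{142}{97}\right)^{2} = \frac{20164}{9409}$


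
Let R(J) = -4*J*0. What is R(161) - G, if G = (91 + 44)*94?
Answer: -12690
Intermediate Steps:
G = 12690 (G = 135*94 = 12690)
R(J) = 0
R(161) - G = 0 - 1*12690 = 0 - 12690 = -12690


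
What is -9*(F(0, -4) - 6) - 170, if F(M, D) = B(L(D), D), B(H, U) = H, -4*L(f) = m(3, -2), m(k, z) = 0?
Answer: -116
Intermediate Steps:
L(f) = 0 (L(f) = -¼*0 = 0)
F(M, D) = 0
-9*(F(0, -4) - 6) - 170 = -9*(0 - 6) - 170 = -9*(-6) - 170 = 54 - 170 = -116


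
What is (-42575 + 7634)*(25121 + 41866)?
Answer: -2340592767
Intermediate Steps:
(-42575 + 7634)*(25121 + 41866) = -34941*66987 = -2340592767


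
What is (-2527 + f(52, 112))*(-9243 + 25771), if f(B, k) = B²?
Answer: 2925456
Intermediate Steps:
(-2527 + f(52, 112))*(-9243 + 25771) = (-2527 + 52²)*(-9243 + 25771) = (-2527 + 2704)*16528 = 177*16528 = 2925456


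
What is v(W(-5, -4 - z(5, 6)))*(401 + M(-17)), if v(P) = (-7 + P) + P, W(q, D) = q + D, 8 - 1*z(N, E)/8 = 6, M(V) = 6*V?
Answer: -17043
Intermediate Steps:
z(N, E) = 16 (z(N, E) = 64 - 8*6 = 64 - 48 = 16)
W(q, D) = D + q
v(P) = -7 + 2*P
v(W(-5, -4 - z(5, 6)))*(401 + M(-17)) = (-7 + 2*((-4 - 1*16) - 5))*(401 + 6*(-17)) = (-7 + 2*((-4 - 16) - 5))*(401 - 102) = (-7 + 2*(-20 - 5))*299 = (-7 + 2*(-25))*299 = (-7 - 50)*299 = -57*299 = -17043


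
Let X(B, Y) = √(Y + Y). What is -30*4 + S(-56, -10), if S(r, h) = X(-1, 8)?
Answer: -116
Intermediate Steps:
X(B, Y) = √2*√Y (X(B, Y) = √(2*Y) = √2*√Y)
S(r, h) = 4 (S(r, h) = √2*√8 = √2*(2*√2) = 4)
-30*4 + S(-56, -10) = -30*4 + 4 = -120 + 4 = -116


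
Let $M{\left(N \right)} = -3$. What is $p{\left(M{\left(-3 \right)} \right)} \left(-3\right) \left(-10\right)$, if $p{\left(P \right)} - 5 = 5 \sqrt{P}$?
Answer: $150 + 150 i \sqrt{3} \approx 150.0 + 259.81 i$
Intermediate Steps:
$p{\left(P \right)} = 5 + 5 \sqrt{P}$
$p{\left(M{\left(-3 \right)} \right)} \left(-3\right) \left(-10\right) = \left(5 + 5 \sqrt{-3}\right) \left(-3\right) \left(-10\right) = \left(5 + 5 i \sqrt{3}\right) \left(-3\right) \left(-10\right) = \left(-15 - 15 i \sqrt{3}\right) \left(-10\right) = 150 + 150 i \sqrt{3}$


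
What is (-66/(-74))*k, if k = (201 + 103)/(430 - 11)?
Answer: 10032/15503 ≈ 0.64710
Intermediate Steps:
k = 304/419 ≈ 0.72554
(-66/(-74))*k = -66/(-74)*(304/419) = -66*(-1/74)*(304/419) = (33/37)*(304/419) = 10032/15503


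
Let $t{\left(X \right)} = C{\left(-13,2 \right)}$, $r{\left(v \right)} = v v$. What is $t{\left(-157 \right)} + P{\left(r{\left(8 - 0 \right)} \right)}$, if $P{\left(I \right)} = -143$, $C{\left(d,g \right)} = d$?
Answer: $-156$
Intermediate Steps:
$r{\left(v \right)} = v^{2}$
$t{\left(X \right)} = -13$
$t{\left(-157 \right)} + P{\left(r{\left(8 - 0 \right)} \right)} = -13 - 143 = -156$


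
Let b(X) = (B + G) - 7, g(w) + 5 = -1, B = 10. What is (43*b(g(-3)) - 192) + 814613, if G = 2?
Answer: 814636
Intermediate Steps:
g(w) = -6 (g(w) = -5 - 1 = -6)
b(X) = 5 (b(X) = (10 + 2) - 7 = 12 - 7 = 5)
(43*b(g(-3)) - 192) + 814613 = (43*5 - 192) + 814613 = (215 - 192) + 814613 = 23 + 814613 = 814636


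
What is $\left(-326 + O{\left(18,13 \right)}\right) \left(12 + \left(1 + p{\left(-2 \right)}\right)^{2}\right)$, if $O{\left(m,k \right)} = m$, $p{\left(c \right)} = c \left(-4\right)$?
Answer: $-28644$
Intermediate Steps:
$p{\left(c \right)} = - 4 c$
$\left(-326 + O{\left(18,13 \right)}\right) \left(12 + \left(1 + p{\left(-2 \right)}\right)^{2}\right) = \left(-326 + 18\right) \left(12 + \left(1 - -8\right)^{2}\right) = - 308 \left(12 + \left(1 + 8\right)^{2}\right) = - 308 \left(12 + 9^{2}\right) = - 308 \left(12 + 81\right) = \left(-308\right) 93 = -28644$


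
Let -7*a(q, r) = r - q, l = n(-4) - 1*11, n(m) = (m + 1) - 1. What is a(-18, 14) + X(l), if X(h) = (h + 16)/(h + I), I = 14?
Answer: -39/7 ≈ -5.5714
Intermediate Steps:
n(m) = m (n(m) = (1 + m) - 1 = m)
l = -15 (l = -4 - 1*11 = -4 - 11 = -15)
a(q, r) = -r/7 + q/7 (a(q, r) = -(r - q)/7 = -r/7 + q/7)
X(h) = (16 + h)/(14 + h) (X(h) = (h + 16)/(h + 14) = (16 + h)/(14 + h))
a(-18, 14) + X(l) = (-1/7*14 + (1/7)*(-18)) + (16 - 15)/(14 - 15) = (-2 - 18/7) + 1/(-1) = -32/7 - 1*1 = -32/7 - 1 = -39/7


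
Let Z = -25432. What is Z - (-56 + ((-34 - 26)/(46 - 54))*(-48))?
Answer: -25016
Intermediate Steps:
Z - (-56 + ((-34 - 26)/(46 - 54))*(-48)) = -25432 - (-56 + ((-34 - 26)/(46 - 54))*(-48)) = -25432 - (-56 - 60/(-8)*(-48)) = -25432 - (-56 - 60*(-⅛)*(-48)) = -25432 - (-56 + (15/2)*(-48)) = -25432 - (-56 - 360) = -25432 - 1*(-416) = -25432 + 416 = -25016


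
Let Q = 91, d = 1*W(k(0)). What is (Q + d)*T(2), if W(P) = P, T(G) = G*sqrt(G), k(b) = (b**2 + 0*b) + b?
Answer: 182*sqrt(2) ≈ 257.39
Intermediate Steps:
k(b) = b + b**2 (k(b) = (b**2 + 0) + b = b**2 + b = b + b**2)
T(G) = G**(3/2)
d = 0 (d = 1*(0*(1 + 0)) = 1*(0*1) = 1*0 = 0)
(Q + d)*T(2) = (91 + 0)*2**(3/2) = 91*(2*sqrt(2)) = 182*sqrt(2)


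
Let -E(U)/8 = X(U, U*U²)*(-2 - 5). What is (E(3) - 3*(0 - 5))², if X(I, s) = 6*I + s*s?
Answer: 1751171409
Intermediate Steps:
X(I, s) = s² + 6*I (X(I, s) = 6*I + s² = s² + 6*I)
E(U) = 56*U⁶ + 336*U (E(U) = -8*((U*U²)² + 6*U)*(-2 - 5) = -8*((U³)² + 6*U)*(-7) = -8*(U⁶ + 6*U)*(-7) = -8*(-42*U - 7*U⁶) = 56*U⁶ + 336*U)
(E(3) - 3*(0 - 5))² = (56*3*(6 + 3⁵) - 3*(0 - 5))² = (56*3*(6 + 243) - 3*(-5))² = (56*3*249 + 15)² = (41832 + 15)² = 41847² = 1751171409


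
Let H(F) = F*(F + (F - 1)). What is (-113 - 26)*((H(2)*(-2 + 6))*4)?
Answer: -13344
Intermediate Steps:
H(F) = F*(-1 + 2*F) (H(F) = F*(F + (-1 + F)) = F*(-1 + 2*F))
(-113 - 26)*((H(2)*(-2 + 6))*4) = (-113 - 26)*(((2*(-1 + 2*2))*(-2 + 6))*4) = -139*(2*(-1 + 4))*4*4 = -139*(2*3)*4*4 = -139*6*4*4 = -3336*4 = -139*96 = -13344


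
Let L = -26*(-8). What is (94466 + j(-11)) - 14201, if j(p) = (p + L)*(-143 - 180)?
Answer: 16634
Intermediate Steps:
L = 208
j(p) = -67184 - 323*p (j(p) = (p + 208)*(-143 - 180) = (208 + p)*(-323) = -67184 - 323*p)
(94466 + j(-11)) - 14201 = (94466 + (-67184 - 323*(-11))) - 14201 = (94466 + (-67184 + 3553)) - 14201 = (94466 - 63631) - 14201 = 30835 - 14201 = 16634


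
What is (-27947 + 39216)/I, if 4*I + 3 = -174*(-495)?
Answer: 45076/86127 ≈ 0.52337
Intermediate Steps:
I = 86127/4 (I = -¾ + (-174*(-495))/4 = -¾ + (¼)*86130 = -¾ + 43065/2 = 86127/4 ≈ 21532.)
(-27947 + 39216)/I = (-27947 + 39216)/(86127/4) = 11269*(4/86127) = 45076/86127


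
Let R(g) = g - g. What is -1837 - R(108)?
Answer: -1837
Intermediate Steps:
R(g) = 0
-1837 - R(108) = -1837 - 1*0 = -1837 + 0 = -1837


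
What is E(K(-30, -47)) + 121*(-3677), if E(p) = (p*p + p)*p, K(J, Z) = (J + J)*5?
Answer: -27354917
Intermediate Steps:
K(J, Z) = 10*J (K(J, Z) = (2*J)*5 = 10*J)
E(p) = p*(p + p²) (E(p) = (p² + p)*p = (p + p²)*p = p*(p + p²))
E(K(-30, -47)) + 121*(-3677) = (10*(-30))²*(1 + 10*(-30)) + 121*(-3677) = (-300)²*(1 - 300) - 444917 = 90000*(-299) - 444917 = -26910000 - 444917 = -27354917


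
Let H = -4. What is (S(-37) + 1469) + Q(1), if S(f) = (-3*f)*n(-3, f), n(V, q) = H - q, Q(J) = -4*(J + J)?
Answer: 5124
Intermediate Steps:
Q(J) = -8*J
n(V, q) = -4 - q
S(f) = -3*f*(-4 - f) (S(f) = (-3*f)*(-4 - f) = -3*f*(-4 - f))
(S(-37) + 1469) + Q(1) = (3*(-37)*(4 - 37) + 1469) - 8*1 = (3*(-37)*(-33) + 1469) - 8 = (3663 + 1469) - 8 = 5132 - 8 = 5124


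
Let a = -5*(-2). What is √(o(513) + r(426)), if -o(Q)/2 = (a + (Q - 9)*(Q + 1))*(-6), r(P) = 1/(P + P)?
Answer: √564171137205/426 ≈ 1763.2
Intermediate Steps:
r(P) = 1/(2*P)
a = 10
o(Q) = 120 + 12*(1 + Q)*(-9 + Q) (o(Q) = -2*(10 + (Q - 9)*(Q + 1))*(-6) = -2*(10 + (-9 + Q)*(1 + Q))*(-6) = -2*(10 + (1 + Q)*(-9 + Q))*(-6) = -2*(-60 - 6*(1 + Q)*(-9 + Q)) = 120 + 12*(1 + Q)*(-9 + Q))
√(o(513) + r(426)) = √((12 - 96*513 + 12*513²) + (½)/426) = √((12 - 49248 + 12*263169) + (½)*(1/426)) = √((12 - 49248 + 3158028) + 1/852) = √(3108792 + 1/852) = √(2648690785/852) = √564171137205/426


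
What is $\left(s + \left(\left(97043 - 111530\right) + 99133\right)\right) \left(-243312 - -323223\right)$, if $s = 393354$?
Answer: $38197458000$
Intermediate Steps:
$\left(s + \left(\left(97043 - 111530\right) + 99133\right)\right) \left(-243312 - -323223\right) = \left(393354 + \left(\left(97043 - 111530\right) + 99133\right)\right) \left(-243312 - -323223\right) = \left(393354 + \left(-14487 + 99133\right)\right) \left(-243312 + 323223\right) = \left(393354 + 84646\right) 79911 = 478000 \cdot 79911 = 38197458000$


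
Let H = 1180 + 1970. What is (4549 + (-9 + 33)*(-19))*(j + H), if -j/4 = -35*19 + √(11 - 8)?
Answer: 23780330 - 16372*√3 ≈ 2.3752e+7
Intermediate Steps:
j = 2660 - 4*√3 (j = -4*(-35*19 + √(11 - 8)) = -4*(-665 + √3) = 2660 - 4*√3 ≈ 2653.1)
H = 3150
(4549 + (-9 + 33)*(-19))*(j + H) = (4549 + (-9 + 33)*(-19))*((2660 - 4*√3) + 3150) = (4549 + 24*(-19))*(5810 - 4*√3) = (4549 - 456)*(5810 - 4*√3) = 4093*(5810 - 4*√3) = 23780330 - 16372*√3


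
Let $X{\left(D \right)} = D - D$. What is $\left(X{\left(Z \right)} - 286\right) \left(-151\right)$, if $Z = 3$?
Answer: $43186$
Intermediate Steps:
$X{\left(D \right)} = 0$
$\left(X{\left(Z \right)} - 286\right) \left(-151\right) = \left(0 - 286\right) \left(-151\right) = \left(-286\right) \left(-151\right) = 43186$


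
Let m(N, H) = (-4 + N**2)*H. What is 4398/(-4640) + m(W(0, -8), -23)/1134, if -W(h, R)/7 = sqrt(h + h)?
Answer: -1140113/1315440 ≈ -0.86672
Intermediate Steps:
W(h, R) = -7*sqrt(2)*sqrt(h) (W(h, R) = -7*sqrt(h + h) = -7*sqrt(2)*sqrt(h))
m(N, H) = H*(-4 + N**2)
4398/(-4640) + m(W(0, -8), -23)/1134 = 4398/(-4640) - 23*(-4 + (-7*sqrt(2)*sqrt(0))**2)/1134 = 4398*(-1/4640) - 23*(-4 + (-7*sqrt(2)*0)**2)*(1/1134) = -2199/2320 - 23*(-4 + 0**2)*(1/1134) = -2199/2320 - 23*(-4 + 0)*(1/1134) = -2199/2320 - 23*(-4)*(1/1134) = -2199/2320 + 92*(1/1134) = -2199/2320 + 46/567 = -1140113/1315440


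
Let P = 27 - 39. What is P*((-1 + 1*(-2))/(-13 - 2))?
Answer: -12/5 ≈ -2.4000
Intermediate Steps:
P = -12
P*((-1 + 1*(-2))/(-13 - 2)) = -12*(-1 + 1*(-2))/(-13 - 2) = -12*(-1 - 2)/(-15) = -(-36)*(-1)/15 = -12*⅕ = -12/5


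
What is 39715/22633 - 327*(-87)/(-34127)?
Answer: 54728276/59415107 ≈ 0.92112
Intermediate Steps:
39715/22633 - 327*(-87)/(-34127) = 39715*(1/22633) + 28449*(-1/34127) = 3055/1741 - 28449/34127 = 54728276/59415107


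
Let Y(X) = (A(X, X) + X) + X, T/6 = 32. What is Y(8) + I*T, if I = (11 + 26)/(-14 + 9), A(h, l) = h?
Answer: -6984/5 ≈ -1396.8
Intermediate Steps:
T = 192 (T = 6*32 = 192)
I = -37/5 (I = 37/(-5) = 37*(-⅕) = -37/5 ≈ -7.4000)
Y(X) = 3*X (Y(X) = (X + X) + X = 2*X + X = 3*X)
Y(8) + I*T = 3*8 - 37/5*192 = 24 - 7104/5 = -6984/5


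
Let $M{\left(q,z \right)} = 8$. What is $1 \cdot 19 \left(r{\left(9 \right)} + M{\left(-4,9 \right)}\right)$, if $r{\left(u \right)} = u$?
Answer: $323$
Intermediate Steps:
$1 \cdot 19 \left(r{\left(9 \right)} + M{\left(-4,9 \right)}\right) = 1 \cdot 19 \left(9 + 8\right) = 19 \cdot 17 = 323$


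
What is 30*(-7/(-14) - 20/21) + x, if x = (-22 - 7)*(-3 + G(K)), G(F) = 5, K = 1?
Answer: -501/7 ≈ -71.571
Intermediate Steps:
x = -58 (x = (-22 - 7)*(-3 + 5) = -29*2 = -58)
30*(-7/(-14) - 20/21) + x = 30*(-7/(-14) - 20/21) - 58 = 30*(-7*(-1/14) - 20*1/21) - 58 = 30*(1/2 - 20/21) - 58 = 30*(-19/42) - 58 = -95/7 - 58 = -501/7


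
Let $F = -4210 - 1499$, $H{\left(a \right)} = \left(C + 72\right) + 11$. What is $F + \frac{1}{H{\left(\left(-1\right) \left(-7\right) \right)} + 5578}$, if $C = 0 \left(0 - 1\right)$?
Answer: $- \frac{32318648}{5661} \approx -5709.0$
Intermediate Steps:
$C = 0$ ($C = 0 \left(-1\right) = 0$)
$H{\left(a \right)} = 83$ ($H{\left(a \right)} = \left(0 + 72\right) + 11 = 72 + 11 = 83$)
$F = -5709$ ($F = -4210 + \left(-1587 + 88\right) = -4210 - 1499 = -5709$)
$F + \frac{1}{H{\left(\left(-1\right) \left(-7\right) \right)} + 5578} = -5709 + \frac{1}{83 + 5578} = -5709 + \frac{1}{5661} = - \frac{32318648}{5661}$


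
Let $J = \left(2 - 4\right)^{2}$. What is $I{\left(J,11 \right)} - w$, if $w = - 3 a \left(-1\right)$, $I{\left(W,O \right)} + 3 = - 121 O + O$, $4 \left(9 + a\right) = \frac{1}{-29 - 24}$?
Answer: $- \frac{274749}{212} \approx -1296.0$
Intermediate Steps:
$a = - \frac{1909}{212}$ ($a = -9 + \frac{1}{4 \left(-29 - 24\right)} = -9 + \frac{1}{4 \left(-53\right)} = -9 + \frac{1}{4} \left(- \frac{1}{53}\right) = -9 - \frac{1}{212} = - \frac{1909}{212} \approx -9.0047$)
$J = 4$ ($J = \left(-2\right)^{2} = 4$)
$I{\left(W,O \right)} = -3 - 120 O$ ($I{\left(W,O \right)} = -3 + \left(- 121 O + O\right) = -3 - 120 O$)
$w = - \frac{5727}{212}$ ($w = \left(-3\right) \left(- \frac{1909}{212}\right) \left(-1\right) = \frac{5727}{212} \left(-1\right) = - \frac{5727}{212} \approx -27.014$)
$I{\left(J,11 \right)} - w = \left(-3 - 1320\right) - - \frac{5727}{212} = \left(-3 - 1320\right) + \frac{5727}{212} = -1323 + \frac{5727}{212} = - \frac{274749}{212}$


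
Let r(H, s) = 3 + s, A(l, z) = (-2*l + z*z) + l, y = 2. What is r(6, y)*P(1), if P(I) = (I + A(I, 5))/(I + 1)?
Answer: 125/2 ≈ 62.500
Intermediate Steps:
A(l, z) = z² - l (A(l, z) = (-2*l + z²) + l = (z² - 2*l) + l = z² - l)
P(I) = 25/(1 + I) (P(I) = (I + (5² - I))/(I + 1) = (I + (25 - I))/(1 + I) = 25/(1 + I))
r(6, y)*P(1) = (3 + 2)*(25/(1 + 1)) = 5*(25/2) = 125/2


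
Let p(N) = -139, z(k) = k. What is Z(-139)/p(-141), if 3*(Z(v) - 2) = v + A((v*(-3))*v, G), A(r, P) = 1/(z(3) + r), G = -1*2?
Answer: 7708681/24169320 ≈ 0.31894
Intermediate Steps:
G = -2
A(r, P) = 1/(3 + r)
Z(v) = 2 + v/3 + 1/(3*(3 - 3*v²)) (Z(v) = 2 + (v + 1/(3 + (v*(-3))*v))/3 = 2 + (v + 1/(3 + (-3*v)*v))/3 = 2 + (v + 1/(3 - 3*v²))/3 = 2 + (v/3 + 1/(3*(3 - 3*v²))) = 2 + v/3 + 1/(3*(3 - 3*v²)))
Z(-139)/p(-141) = ((-1 + 3*(-1 + (-139)²)*(6 - 139))/(9*(-1 + (-139)²)))/(-139) = ((-1 + 3*(-1 + 19321)*(-133))/(9*(-1 + 19321)))*(-1/139) = ((⅑)*(-1 + 3*19320*(-133))/19320)*(-1/139) = ((⅑)*(1/19320)*(-1 - 7708680))*(-1/139) = ((⅑)*(1/19320)*(-7708681))*(-1/139) = -7708681/173880*(-1/139) = 7708681/24169320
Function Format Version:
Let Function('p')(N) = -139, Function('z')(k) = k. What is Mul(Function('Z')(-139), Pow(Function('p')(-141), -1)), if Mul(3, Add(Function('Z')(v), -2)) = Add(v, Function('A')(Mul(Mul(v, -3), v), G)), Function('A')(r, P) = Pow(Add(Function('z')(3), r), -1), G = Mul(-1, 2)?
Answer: Rational(7708681, 24169320) ≈ 0.31894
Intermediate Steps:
G = -2
Function('A')(r, P) = Pow(Add(3, r), -1)
Function('Z')(v) = Add(2, Mul(Rational(1, 3), v), Mul(Rational(1, 3), Pow(Add(3, Mul(-3, Pow(v, 2))), -1))) (Function('Z')(v) = Add(2, Mul(Rational(1, 3), Add(v, Pow(Add(3, Mul(Mul(v, -3), v)), -1)))) = Add(2, Mul(Rational(1, 3), Add(v, Pow(Add(3, Mul(Mul(-3, v), v)), -1)))) = Add(2, Mul(Rational(1, 3), Add(v, Pow(Add(3, Mul(-3, Pow(v, 2))), -1)))) = Add(2, Add(Mul(Rational(1, 3), v), Mul(Rational(1, 3), Pow(Add(3, Mul(-3, Pow(v, 2))), -1)))) = Add(2, Mul(Rational(1, 3), v), Mul(Rational(1, 3), Pow(Add(3, Mul(-3, Pow(v, 2))), -1))))
Mul(Function('Z')(-139), Pow(Function('p')(-141), -1)) = Mul(Mul(Rational(1, 9), Pow(Add(-1, Pow(-139, 2)), -1), Add(-1, Mul(3, Add(-1, Pow(-139, 2)), Add(6, -139)))), Pow(-139, -1)) = Mul(Mul(Rational(1, 9), Pow(Add(-1, 19321), -1), Add(-1, Mul(3, Add(-1, 19321), -133))), Rational(-1, 139)) = Mul(Mul(Rational(1, 9), Pow(19320, -1), Add(-1, Mul(3, 19320, -133))), Rational(-1, 139)) = Mul(Mul(Rational(1, 9), Rational(1, 19320), Add(-1, -7708680)), Rational(-1, 139)) = Mul(Mul(Rational(1, 9), Rational(1, 19320), -7708681), Rational(-1, 139)) = Mul(Rational(-7708681, 173880), Rational(-1, 139)) = Rational(7708681, 24169320)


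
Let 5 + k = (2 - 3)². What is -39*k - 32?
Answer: 124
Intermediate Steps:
k = -4 (k = -5 + (2 - 3)² = -5 + (-1)² = -5 + 1 = -4)
-39*k - 32 = -39*(-4) - 32 = 156 - 32 = 124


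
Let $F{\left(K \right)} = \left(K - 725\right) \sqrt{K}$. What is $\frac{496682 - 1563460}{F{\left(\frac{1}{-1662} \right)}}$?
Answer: $- \frac{1772985036 i \sqrt{1662}}{1204951} \approx - 59986.0 i$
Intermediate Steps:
$F{\left(K \right)} = \sqrt{K} \left(-725 + K\right)$ ($F{\left(K \right)} = \left(-725 + K\right) \sqrt{K} = \sqrt{K} \left(-725 + K\right)$)
$\frac{496682 - 1563460}{F{\left(\frac{1}{-1662} \right)}} = \frac{496682 - 1563460}{\sqrt{\frac{1}{-1662}} \left(-725 + \frac{1}{-1662}\right)} = \frac{496682 - 1563460}{\sqrt{- \frac{1}{1662}} \left(-725 - \frac{1}{1662}\right)} = - \frac{1066778}{\frac{i \sqrt{1662}}{1662} \left(- \frac{1204951}{1662}\right)} = - \frac{1066778}{\left(- \frac{1204951}{2762244}\right) i \sqrt{1662}} = - 1066778 \frac{1662 i \sqrt{1662}}{1204951} = - \frac{1772985036 i \sqrt{1662}}{1204951}$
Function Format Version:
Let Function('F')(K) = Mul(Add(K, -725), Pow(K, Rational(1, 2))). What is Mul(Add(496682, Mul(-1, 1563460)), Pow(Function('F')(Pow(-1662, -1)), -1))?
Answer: Mul(Rational(-1772985036, 1204951), I, Pow(1662, Rational(1, 2))) ≈ Mul(-59986., I)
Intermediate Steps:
Function('F')(K) = Mul(Pow(K, Rational(1, 2)), Add(-725, K)) (Function('F')(K) = Mul(Add(-725, K), Pow(K, Rational(1, 2))) = Mul(Pow(K, Rational(1, 2)), Add(-725, K)))
Mul(Add(496682, Mul(-1, 1563460)), Pow(Function('F')(Pow(-1662, -1)), -1)) = Mul(Add(496682, Mul(-1, 1563460)), Pow(Mul(Pow(Pow(-1662, -1), Rational(1, 2)), Add(-725, Pow(-1662, -1))), -1)) = Mul(Add(496682, -1563460), Pow(Mul(Pow(Rational(-1, 1662), Rational(1, 2)), Add(-725, Rational(-1, 1662))), -1)) = Mul(-1066778, Pow(Mul(Mul(Rational(1, 1662), I, Pow(1662, Rational(1, 2))), Rational(-1204951, 1662)), -1)) = Mul(-1066778, Pow(Mul(Rational(-1204951, 2762244), I, Pow(1662, Rational(1, 2))), -1)) = Mul(-1066778, Mul(Rational(1662, 1204951), I, Pow(1662, Rational(1, 2)))) = Mul(Rational(-1772985036, 1204951), I, Pow(1662, Rational(1, 2)))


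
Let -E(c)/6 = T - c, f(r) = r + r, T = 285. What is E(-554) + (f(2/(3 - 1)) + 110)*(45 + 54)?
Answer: 6054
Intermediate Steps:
f(r) = 2*r
E(c) = -1710 + 6*c (E(c) = -6*(285 - c) = -1710 + 6*c)
E(-554) + (f(2/(3 - 1)) + 110)*(45 + 54) = (-1710 + 6*(-554)) + (2*(2/(3 - 1)) + 110)*(45 + 54) = (-1710 - 3324) + (2*(2/2) + 110)*99 = -5034 + (2*(2*(½)) + 110)*99 = -5034 + (2*1 + 110)*99 = -5034 + (2 + 110)*99 = -5034 + 112*99 = -5034 + 11088 = 6054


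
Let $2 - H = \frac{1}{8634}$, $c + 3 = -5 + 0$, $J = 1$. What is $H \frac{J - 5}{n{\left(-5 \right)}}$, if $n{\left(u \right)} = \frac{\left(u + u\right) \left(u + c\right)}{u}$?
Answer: $\frac{17267}{56121} \approx 0.30767$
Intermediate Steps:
$c = -8$ ($c = -3 + \left(-5 + 0\right) = -3 - 5 = -8$)
$n{\left(u \right)} = -16 + 2 u$ ($n{\left(u \right)} = \frac{\left(u + u\right) \left(u - 8\right)}{u} = \frac{2 u \left(-8 + u\right)}{u} = -16 + 2 u$)
$H = \frac{17267}{8634}$ ($H = 2 - \frac{1}{8634} = \frac{17267}{8634} \approx 1.9999$)
$H \frac{J - 5}{n{\left(-5 \right)}} = \frac{17267 \frac{1 - 5}{-16 + 2 \left(-5\right)}}{8634} = \frac{17267 \frac{1 - 5}{-16 - 10}}{8634} = \frac{17267 \left(- \frac{4}{-26}\right)}{8634} = \frac{17267 \left(\left(-4\right) \left(- \frac{1}{26}\right)\right)}{8634} = \frac{17267}{8634} \cdot \frac{2}{13} = \frac{17267}{56121}$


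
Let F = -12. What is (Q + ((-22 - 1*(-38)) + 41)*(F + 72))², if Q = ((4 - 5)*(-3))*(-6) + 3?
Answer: 11594025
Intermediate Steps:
Q = -15 (Q = -1*(-3)*(-6) + 3 = 3*(-6) + 3 = -18 + 3 = -15)
(Q + ((-22 - 1*(-38)) + 41)*(F + 72))² = (-15 + ((-22 - 1*(-38)) + 41)*(-12 + 72))² = (-15 + ((-22 + 38) + 41)*60)² = (-15 + (16 + 41)*60)² = (-15 + 57*60)² = (-15 + 3420)² = 3405² = 11594025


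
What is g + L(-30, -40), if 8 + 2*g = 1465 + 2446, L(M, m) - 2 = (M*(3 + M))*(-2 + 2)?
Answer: 3907/2 ≈ 1953.5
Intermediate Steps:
L(M, m) = 2 (L(M, m) = 2 + (M*(3 + M))*(-2 + 2) = 2 + (M*(3 + M))*0 = 2 + 0 = 2)
g = 3903/2 (g = -4 + (1465 + 2446)/2 = -4 + (1/2)*3911 = -4 + 3911/2 = 3903/2 ≈ 1951.5)
g + L(-30, -40) = 3903/2 + 2 = 3907/2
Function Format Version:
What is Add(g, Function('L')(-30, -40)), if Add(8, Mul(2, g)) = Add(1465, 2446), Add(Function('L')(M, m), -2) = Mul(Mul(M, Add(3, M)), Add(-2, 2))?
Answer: Rational(3907, 2) ≈ 1953.5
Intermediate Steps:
Function('L')(M, m) = 2 (Function('L')(M, m) = Add(2, Mul(Mul(M, Add(3, M)), Add(-2, 2))) = Add(2, Mul(Mul(M, Add(3, M)), 0)) = Add(2, 0) = 2)
g = Rational(3903, 2) (g = Add(-4, Mul(Rational(1, 2), Add(1465, 2446))) = Add(-4, Mul(Rational(1, 2), 3911)) = Add(-4, Rational(3911, 2)) = Rational(3903, 2) ≈ 1951.5)
Add(g, Function('L')(-30, -40)) = Add(Rational(3903, 2), 2) = Rational(3907, 2)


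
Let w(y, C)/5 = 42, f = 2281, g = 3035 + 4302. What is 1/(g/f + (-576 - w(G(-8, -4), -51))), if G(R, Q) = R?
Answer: -2281/1785529 ≈ -0.0012775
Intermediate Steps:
g = 7337
w(y, C) = 210 (w(y, C) = 5*42 = 210)
1/(g/f + (-576 - w(G(-8, -4), -51))) = 1/(7337/2281 + (-576 - 1*210)) = 1/(7337*(1/2281) + (-576 - 210)) = 1/(7337/2281 - 786) = 1/(-1785529/2281) = -2281/1785529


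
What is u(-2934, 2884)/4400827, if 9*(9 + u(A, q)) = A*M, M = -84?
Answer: 27375/4400827 ≈ 0.0062204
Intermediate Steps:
u(A, q) = -9 - 28*A/3 (u(A, q) = -9 + (A*(-84))/9 = -9 + (-84*A)/9 = -9 - 28*A/3)
u(-2934, 2884)/4400827 = (-9 - 28/3*(-2934))/4400827 = (-9 + 27384)*(1/4400827) = 27375*(1/4400827) = 27375/4400827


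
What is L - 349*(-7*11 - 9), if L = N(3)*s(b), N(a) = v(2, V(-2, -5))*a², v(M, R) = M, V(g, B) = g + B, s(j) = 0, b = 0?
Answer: 30014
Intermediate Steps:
V(g, B) = B + g
N(a) = 2*a²
L = 0 (L = (2*3²)*0 = (2*9)*0 = 18*0 = 0)
L - 349*(-7*11 - 9) = 0 - 349*(-7*11 - 9) = 0 - 349*(-77 - 9) = 0 - 349*(-86) = 0 + 30014 = 30014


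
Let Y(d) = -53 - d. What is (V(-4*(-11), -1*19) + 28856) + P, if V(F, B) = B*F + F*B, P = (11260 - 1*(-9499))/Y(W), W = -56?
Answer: 102311/3 ≈ 34104.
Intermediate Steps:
P = 20759/3 (P = (11260 - 1*(-9499))/(-53 - 1*(-56)) = (11260 + 9499)/(-53 + 56) = 20759/3 ≈ 6919.7)
V(F, B) = 2*B*F (V(F, B) = B*F + B*F = 2*B*F)
(V(-4*(-11), -1*19) + 28856) + P = (2*(-1*19)*(-4*(-11)) + 28856) + 20759/3 = (2*(-19)*44 + 28856) + 20759/3 = (-1672 + 28856) + 20759/3 = 27184 + 20759/3 = 102311/3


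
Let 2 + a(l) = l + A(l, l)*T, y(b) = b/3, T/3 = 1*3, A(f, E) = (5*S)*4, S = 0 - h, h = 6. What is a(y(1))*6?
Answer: -6490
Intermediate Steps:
S = -6 (S = 0 - 1*6 = 0 - 6 = -6)
A(f, E) = -120 (A(f, E) = (5*(-6))*4 = -30*4 = -120)
T = 9 (T = 3*(1*3) = 3*3 = 9)
y(b) = b/3 (y(b) = b*(⅓) = b/3)
a(l) = -1082 + l (a(l) = -2 + (l - 120*9) = -2 + (l - 1080) = -2 + (-1080 + l) = -1082 + l)
a(y(1))*6 = (-1082 + (⅓)*1)*6 = (-1082 + ⅓)*6 = -3245/3*6 = -6490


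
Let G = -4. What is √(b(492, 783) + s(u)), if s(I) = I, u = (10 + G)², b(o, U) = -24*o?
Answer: 6*I*√327 ≈ 108.5*I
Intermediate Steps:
u = 36 (u = (10 - 4)² = 6² = 36)
√(b(492, 783) + s(u)) = √(-24*492 + 36) = √(-11808 + 36) = √(-11772) = 6*I*√327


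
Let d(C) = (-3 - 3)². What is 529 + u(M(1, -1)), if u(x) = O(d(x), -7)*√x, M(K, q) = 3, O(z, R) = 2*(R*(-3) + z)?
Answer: 529 + 114*√3 ≈ 726.45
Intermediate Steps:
d(C) = 36 (d(C) = (-6)² = 36)
O(z, R) = -6*R + 2*z (O(z, R) = 2*(-3*R + z) = 2*(z - 3*R) = -6*R + 2*z)
u(x) = 114*√x (u(x) = (-6*(-7) + 2*36)*√x = (42 + 72)*√x = 114*√x)
529 + u(M(1, -1)) = 529 + 114*√3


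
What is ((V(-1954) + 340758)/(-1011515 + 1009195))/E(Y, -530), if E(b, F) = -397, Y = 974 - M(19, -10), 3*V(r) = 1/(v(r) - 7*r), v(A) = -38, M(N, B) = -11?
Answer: 13943817361/37688956800 ≈ 0.36997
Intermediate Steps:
V(r) = 1/(3*(-38 - 7*r))
Y = 985 (Y = 974 - 1*(-11) = 974 + 11 = 985)
((V(-1954) + 340758)/(-1011515 + 1009195))/E(Y, -530) = ((-1/(114 + 21*(-1954)) + 340758)/(-1011515 + 1009195))/(-397) = ((-1/(114 - 41034) + 340758)/(-2320))*(-1/397) = ((-1/(-40920) + 340758)*(-1/2320))*(-1/397) = ((-1*(-1/40920) + 340758)*(-1/2320))*(-1/397) = ((1/40920 + 340758)*(-1/2320))*(-1/397) = ((13943817361/40920)*(-1/2320))*(-1/397) = -13943817361/94934400*(-1/397) = 13943817361/37688956800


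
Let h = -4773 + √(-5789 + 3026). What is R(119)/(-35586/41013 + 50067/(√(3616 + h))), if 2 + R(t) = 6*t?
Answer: -712/(1318/1519 - 50067/√(-1157 + 3*I*√307)) ≈ 0.0107 + 0.48386*I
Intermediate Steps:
h = -4773 + 3*I*√307 (h = -4773 + √(-2763) = -4773 + 3*I*√307 ≈ -4773.0 + 52.564*I)
R(t) = -2 + 6*t
R(119)/(-35586/41013 + 50067/(√(3616 + h))) = (-2 + 6*119)/(-35586/41013 + 50067/(√(3616 + (-4773 + 3*I*√307)))) = (-2 + 714)/(-35586*1/41013 + 50067/(√(-1157 + 3*I*√307))) = 712/(-1318/1519 + 50067/√(-1157 + 3*I*√307))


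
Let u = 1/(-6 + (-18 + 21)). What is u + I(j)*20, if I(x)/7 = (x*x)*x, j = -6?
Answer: -90721/3 ≈ -30240.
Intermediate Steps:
I(x) = 7*x³ (I(x) = 7*((x*x)*x) = 7*(x²*x) = 7*x³)
u = -⅓ (u = 1/(-6 + 3) = 1/(-3) = -⅓ ≈ -0.33333)
u + I(j)*20 = -⅓ + (7*(-6)³)*20 = -⅓ + (7*(-216))*20 = -⅓ - 1512*20 = -⅓ - 30240 = -90721/3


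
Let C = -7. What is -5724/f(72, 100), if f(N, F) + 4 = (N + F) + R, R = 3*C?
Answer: -1908/49 ≈ -38.939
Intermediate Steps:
R = -21 (R = 3*(-7) = -21)
f(N, F) = -25 + F + N (f(N, F) = -4 + ((N + F) - 21) = -4 + ((F + N) - 21) = -4 + (-21 + F + N) = -25 + F + N)
-5724/f(72, 100) = -5724/(-25 + 100 + 72) = -5724/147 = -5724*1/147 = -1908/49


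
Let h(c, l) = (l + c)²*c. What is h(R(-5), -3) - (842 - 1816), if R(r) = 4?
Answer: 978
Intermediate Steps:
h(c, l) = c*(c + l)² (h(c, l) = (c + l)²*c = c*(c + l)²)
h(R(-5), -3) - (842 - 1816) = 4*(4 - 3)² - (842 - 1816) = 4*1² - 1*(-974) = 4*1 + 974 = 4 + 974 = 978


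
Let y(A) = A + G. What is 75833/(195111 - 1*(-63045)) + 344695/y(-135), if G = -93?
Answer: -1853495677/1226241 ≈ -1511.5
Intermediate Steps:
y(A) = -93 + A (y(A) = A - 93 = -93 + A)
75833/(195111 - 1*(-63045)) + 344695/y(-135) = 75833/(195111 - 1*(-63045)) + 344695/(-93 - 135) = 75833/(195111 + 63045) + 344695/(-228) = 75833/258156 + 344695*(-1/228) = 75833*(1/258156) - 344695/228 = 75833/258156 - 344695/228 = -1853495677/1226241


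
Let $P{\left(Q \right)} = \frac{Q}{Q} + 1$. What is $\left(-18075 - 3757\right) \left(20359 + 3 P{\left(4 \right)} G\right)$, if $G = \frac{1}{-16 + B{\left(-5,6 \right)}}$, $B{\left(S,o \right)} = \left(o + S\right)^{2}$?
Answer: $- \frac{2222344776}{5} \approx -4.4447 \cdot 10^{8}$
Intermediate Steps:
$B{\left(S,o \right)} = \left(S + o\right)^{2}$
$G = - \frac{1}{15}$ ($G = \frac{1}{-16 + \left(-5 + 6\right)^{2}} = \frac{1}{-16 + 1^{2}} = \frac{1}{-16 + 1} = \frac{1}{-15} = - \frac{1}{15} \approx -0.066667$)
$P{\left(Q \right)} = 2$ ($P{\left(Q \right)} = 1 + 1 = 2$)
$\left(-18075 - 3757\right) \left(20359 + 3 P{\left(4 \right)} G\right) = \left(-18075 - 3757\right) \left(20359 + 3 \cdot 2 \left(- \frac{1}{15}\right)\right) = - 21832 \left(20359 + 6 \left(- \frac{1}{15}\right)\right) = - 21832 \left(20359 - \frac{2}{5}\right) = \left(-21832\right) \frac{101793}{5} = - \frac{2222344776}{5}$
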